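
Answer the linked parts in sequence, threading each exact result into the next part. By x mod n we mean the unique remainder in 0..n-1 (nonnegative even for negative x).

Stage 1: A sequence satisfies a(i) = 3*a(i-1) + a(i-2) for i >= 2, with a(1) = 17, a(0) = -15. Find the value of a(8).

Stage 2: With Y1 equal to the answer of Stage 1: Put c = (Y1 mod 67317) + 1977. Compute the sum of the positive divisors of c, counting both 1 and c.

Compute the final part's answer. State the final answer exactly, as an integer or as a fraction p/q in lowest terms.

73152

Stage 1: a(2) = 3*(17) + 1*(-15) = 36; iterating: a(2)=36, a(3)=125, a(4)=411, a(5)=1358, a(6)=4485, a(7)=14813, a(8)=48924; answer 48924
Stage 2: Y1 = 48924; c = 50901; 50901 = 3 * 19^2 * 47; sigma = (1 + 3) * (1 + 19 + 361) * (1 + 47) = 4 * 381 * 48 = 73152; answer 73152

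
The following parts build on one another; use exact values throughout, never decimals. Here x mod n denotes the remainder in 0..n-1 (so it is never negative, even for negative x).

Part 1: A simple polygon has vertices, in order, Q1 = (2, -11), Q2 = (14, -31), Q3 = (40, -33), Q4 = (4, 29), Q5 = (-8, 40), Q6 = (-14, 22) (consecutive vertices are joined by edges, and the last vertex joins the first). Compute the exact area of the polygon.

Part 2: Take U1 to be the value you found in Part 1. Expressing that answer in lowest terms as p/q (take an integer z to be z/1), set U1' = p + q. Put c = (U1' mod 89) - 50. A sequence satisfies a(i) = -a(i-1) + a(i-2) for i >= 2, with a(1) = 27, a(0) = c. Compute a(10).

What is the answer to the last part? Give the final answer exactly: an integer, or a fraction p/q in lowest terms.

Part 1: cross terms: (2*-31 - 14*-11)=92, (14*-33 - 40*-31)=778, (40*29 - 4*-33)=1292, (4*40 - -8*29)=392, (-8*22 - -14*40)=384, (-14*-11 - 2*22)=110; twice the area = |3048| = 3048; area = 1524; answer 1524
Part 2: U1 = 1524; threaded value p + q = 1525; c = -38; a(2) = -1*(27) + 1*(-38) = -65; iterating: a(2)=-65, a(3)=92, a(4)=-157, a(5)=249, a(6)=-406, a(7)=655, a(8)=-1061, a(9)=1716, a(10)=-2777; answer -2777

-2777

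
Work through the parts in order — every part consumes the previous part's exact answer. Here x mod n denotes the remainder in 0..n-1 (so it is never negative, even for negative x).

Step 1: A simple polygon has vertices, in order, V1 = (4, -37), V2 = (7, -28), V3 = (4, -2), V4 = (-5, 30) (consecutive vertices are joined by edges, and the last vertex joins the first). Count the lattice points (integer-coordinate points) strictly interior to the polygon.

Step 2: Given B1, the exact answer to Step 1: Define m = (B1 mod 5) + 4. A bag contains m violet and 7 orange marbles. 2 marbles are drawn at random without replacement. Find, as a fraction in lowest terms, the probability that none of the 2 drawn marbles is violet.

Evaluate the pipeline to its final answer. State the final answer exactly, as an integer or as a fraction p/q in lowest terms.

3/13

Step 1: cross terms: (4*-28 - 7*-37)=147, (7*-2 - 4*-28)=98, (4*30 - -5*-2)=110, (-5*-37 - 4*30)=65; twice the area = |420| = 420; area = 210; boundary points = 3 + 1 + 1 + 1 = 6; strictly interior points = area - boundary/2 + 1 = 208; answer 208
Step 2: B1 = 208; m = 7; total draws C(14,2) = 91; favorable C(7,2) = 21; P = 3/13; answer 3/13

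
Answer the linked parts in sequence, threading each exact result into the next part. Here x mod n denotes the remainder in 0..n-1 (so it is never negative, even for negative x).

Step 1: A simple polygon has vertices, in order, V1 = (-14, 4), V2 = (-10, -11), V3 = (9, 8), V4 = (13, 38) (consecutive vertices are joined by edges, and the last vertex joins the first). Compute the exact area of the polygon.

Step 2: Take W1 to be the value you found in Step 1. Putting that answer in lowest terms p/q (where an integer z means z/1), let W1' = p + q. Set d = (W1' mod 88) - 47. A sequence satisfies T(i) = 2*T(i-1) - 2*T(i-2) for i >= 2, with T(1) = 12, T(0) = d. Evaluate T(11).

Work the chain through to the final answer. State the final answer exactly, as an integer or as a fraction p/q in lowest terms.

Step 1: cross terms: (-14*-11 - -10*4)=194, (-10*8 - 9*-11)=19, (9*38 - 13*8)=238, (13*4 - -14*38)=584; twice the area = |1035| = 1035; area = 1035/2; answer 1035/2
Step 2: W1 = 1035/2; threaded value p + q = 1037; d = 22; T(2) = 2*(12) - 2*(22) = -20; iterating: T(2)=-20, T(3)=-64, T(4)=-88, T(5)=-48, T(6)=80, T(7)=256, T(8)=352, T(9)=192, T(10)=-320, T(11)=-1024; answer -1024

-1024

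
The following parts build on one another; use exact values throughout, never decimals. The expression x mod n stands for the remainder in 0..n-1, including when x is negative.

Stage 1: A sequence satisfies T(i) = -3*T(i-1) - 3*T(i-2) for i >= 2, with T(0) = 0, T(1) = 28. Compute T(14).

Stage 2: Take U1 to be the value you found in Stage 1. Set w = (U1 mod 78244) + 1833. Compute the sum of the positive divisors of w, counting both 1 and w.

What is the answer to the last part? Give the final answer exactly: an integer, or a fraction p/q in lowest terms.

Stage 1: T(2) = -3*(28) - 3*(0) = -84; iterating: T(2)=-84, T(3)=168, T(4)=-252, T(5)=252, T(6)=0, T(7)=-756, T(8)=2268, T(9)=-4536, T(10)=6804, T(11)=-6804, T(12)=0, T(13)=20412, T(14)=-61236; answer -61236
Stage 2: U1 = -61236; w = 18841; 18841 = 83 * 227; sigma = (1 + 83) * (1 + 227) = 84 * 228 = 19152; answer 19152

19152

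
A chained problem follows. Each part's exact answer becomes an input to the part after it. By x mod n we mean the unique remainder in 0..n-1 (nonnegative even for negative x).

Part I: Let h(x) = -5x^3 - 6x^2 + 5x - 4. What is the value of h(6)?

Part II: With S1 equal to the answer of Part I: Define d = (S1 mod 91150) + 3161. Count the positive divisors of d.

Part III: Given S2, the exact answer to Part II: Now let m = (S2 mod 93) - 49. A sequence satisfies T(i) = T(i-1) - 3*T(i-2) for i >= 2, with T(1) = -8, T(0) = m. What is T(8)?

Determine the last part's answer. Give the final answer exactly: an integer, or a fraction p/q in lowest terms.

1879

Part I: -5*(6)^3 - 6*(6)^2 + 5*(6)^1 - 4 = (-1080) + (-216) + (30) + (-4) = -1270; answer -1270
Part II: S1 = -1270; d = 93041; 93041 = 13 * 17 * 421; number of divisors = (1+1) * (1+1) * (1+1) = 8; answer 8
Part III: S2 = 8; m = -41; T(2) = 1*(-8) - 3*(-41) = 115; iterating: T(2)=115, T(3)=139, T(4)=-206, T(5)=-623, T(6)=-5, T(7)=1864, T(8)=1879; answer 1879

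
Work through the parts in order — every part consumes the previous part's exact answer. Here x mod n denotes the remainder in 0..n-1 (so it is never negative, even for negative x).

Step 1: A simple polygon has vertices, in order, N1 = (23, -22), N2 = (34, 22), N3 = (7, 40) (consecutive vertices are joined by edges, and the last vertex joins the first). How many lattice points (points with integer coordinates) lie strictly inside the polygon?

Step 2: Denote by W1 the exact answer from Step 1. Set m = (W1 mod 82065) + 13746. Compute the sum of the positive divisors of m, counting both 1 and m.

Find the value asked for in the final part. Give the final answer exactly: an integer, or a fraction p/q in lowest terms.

Step 1: cross terms: (23*22 - 34*-22)=1254, (34*40 - 7*22)=1206, (7*-22 - 23*40)=-1074; twice the area = |1386| = 1386; area = 693; boundary points = 11 + 9 + 2 = 22; strictly interior points = area - boundary/2 + 1 = 683; answer 683
Step 2: W1 = 683; m = 14429; 14429 = 47 * 307; sigma = (1 + 47) * (1 + 307) = 48 * 308 = 14784; answer 14784

14784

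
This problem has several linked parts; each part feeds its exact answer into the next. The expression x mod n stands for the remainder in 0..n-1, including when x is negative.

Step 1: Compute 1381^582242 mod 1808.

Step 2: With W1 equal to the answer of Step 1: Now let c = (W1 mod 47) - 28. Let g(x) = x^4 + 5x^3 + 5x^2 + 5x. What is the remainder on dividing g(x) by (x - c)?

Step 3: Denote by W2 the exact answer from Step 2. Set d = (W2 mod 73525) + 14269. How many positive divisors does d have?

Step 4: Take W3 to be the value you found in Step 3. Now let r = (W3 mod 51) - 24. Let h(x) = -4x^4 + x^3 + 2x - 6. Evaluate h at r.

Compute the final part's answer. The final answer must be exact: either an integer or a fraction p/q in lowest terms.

Step 1: squarings mod 1808: 1381^1=1381, 1381^2=1529, 1381^4=97, 1381^8=369, 1381^16=561, 1381^32=129, 1381^64=369, 1381^128=561, 1381^256=129, 1381^512=369, 1381^1024=561, 1381^2048=129, 1381^4096=369, 1381^8192=561, 1381^16384=129, 1381^32768=369, 1381^65536=561, 1381^131072=129, 1381^262144=369, 1381^524288=561; 1381^582242 = 1381^2 * 1381^32 * 1381^64 * 1381^512 * 1381^8192 * 1381^16384 * 1381^32768 * 1381^524288 = 105 (mod 1808); answer 105
Step 2: W1 = 105; c = -17; remainder = value at the root: 1*(-17)^4 + 5*(-17)^3 + 5*(-17)^2 + 5*(-17)^1 = (83521) + (-24565) + (1445) + (-85) = 60316; answer 60316
Step 3: W2 = 60316; d = 74585; 74585 = 5 * 7 * 2131; number of divisors = (1+1) * (1+1) * (1+1) = 8; answer 8
Step 4: W3 = 8; r = -16; -4*(-16)^4 + 1*(-16)^3 + 2*(-16)^1 - 6 = (-262144) + (-4096) + (-32) + (-6) = -266278; answer -266278

-266278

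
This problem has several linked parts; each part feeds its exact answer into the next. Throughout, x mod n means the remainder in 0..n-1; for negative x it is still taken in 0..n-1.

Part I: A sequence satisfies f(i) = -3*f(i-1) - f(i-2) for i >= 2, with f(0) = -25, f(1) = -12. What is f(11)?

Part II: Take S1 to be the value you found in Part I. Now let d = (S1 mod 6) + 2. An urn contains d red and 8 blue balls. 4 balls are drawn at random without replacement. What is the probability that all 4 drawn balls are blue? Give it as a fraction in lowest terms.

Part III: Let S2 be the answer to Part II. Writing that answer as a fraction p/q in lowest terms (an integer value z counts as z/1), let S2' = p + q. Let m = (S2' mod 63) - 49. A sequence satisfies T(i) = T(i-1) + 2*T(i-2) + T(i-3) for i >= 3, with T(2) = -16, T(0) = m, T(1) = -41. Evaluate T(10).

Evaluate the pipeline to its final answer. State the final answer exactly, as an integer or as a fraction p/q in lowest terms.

-19792

Part I: f(2) = -3*(-12) - 1*(-25) = 61; iterating: f(2)=61, f(3)=-171, f(4)=452, f(5)=-1185, f(6)=3103, f(7)=-8124, f(8)=21269, f(9)=-55683, f(10)=145780, f(11)=-381657; answer -381657
Part II: S1 = -381657; d = 5; total draws C(13,4) = 715; favorable C(8,4) = 70; P = 14/143; answer 14/143
Part III: S2 = 14/143; threaded value p + q = 157; m = -18; T(3) = 1*(-16) + 2*(-41) + 1*(-18) = -116; iterating: T(3)=-116, T(4)=-189, T(5)=-437, T(6)=-931, T(7)=-1994, T(8)=-4293, T(9)=-9212, T(10)=-19792; answer -19792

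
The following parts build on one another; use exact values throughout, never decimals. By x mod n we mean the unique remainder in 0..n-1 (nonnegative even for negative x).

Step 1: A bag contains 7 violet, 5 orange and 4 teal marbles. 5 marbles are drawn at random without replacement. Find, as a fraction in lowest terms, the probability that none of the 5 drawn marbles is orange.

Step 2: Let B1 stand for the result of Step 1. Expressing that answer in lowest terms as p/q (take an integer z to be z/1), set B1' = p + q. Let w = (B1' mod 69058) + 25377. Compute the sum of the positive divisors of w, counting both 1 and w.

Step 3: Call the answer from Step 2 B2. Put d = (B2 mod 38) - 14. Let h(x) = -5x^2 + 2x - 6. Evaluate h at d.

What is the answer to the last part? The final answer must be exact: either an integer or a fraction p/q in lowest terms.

Step 1: total draws C(16,5) = 4368; favorable C(11,5) = 462; P = 11/104; answer 11/104
Step 2: B1 = 11/104; threaded value p + q = 115; w = 25492; 25492 = 2^2 * 6373; sigma = (1 + 2 + 4) * (1 + 6373) = 7 * 6374 = 44618; answer 44618
Step 3: B2 = 44618; d = -8; -5*(-8)^2 + 2*(-8)^1 - 6 = (-320) + (-16) + (-6) = -342; answer -342

-342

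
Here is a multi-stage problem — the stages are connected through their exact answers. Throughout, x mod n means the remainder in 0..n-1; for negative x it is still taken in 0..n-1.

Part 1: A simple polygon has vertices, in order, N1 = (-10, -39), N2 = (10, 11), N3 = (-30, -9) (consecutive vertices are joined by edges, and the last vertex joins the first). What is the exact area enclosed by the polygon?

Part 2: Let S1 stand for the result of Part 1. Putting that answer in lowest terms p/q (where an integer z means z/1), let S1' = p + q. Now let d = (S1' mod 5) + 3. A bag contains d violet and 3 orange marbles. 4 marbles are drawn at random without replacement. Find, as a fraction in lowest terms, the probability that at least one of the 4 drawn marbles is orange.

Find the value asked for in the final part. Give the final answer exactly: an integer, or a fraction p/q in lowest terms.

34/35

Part 1: cross terms: (-10*11 - 10*-39)=280, (10*-9 - -30*11)=240, (-30*-39 - -10*-9)=1080; twice the area = |1600| = 1600; area = 800; answer 800
Part 2: S1 = 800; threaded value p + q = 801; d = 4; total draws C(7,4) = 35; complement C(4,4) = 1; favorable 35 - 1 = 34; P = 34/35; answer 34/35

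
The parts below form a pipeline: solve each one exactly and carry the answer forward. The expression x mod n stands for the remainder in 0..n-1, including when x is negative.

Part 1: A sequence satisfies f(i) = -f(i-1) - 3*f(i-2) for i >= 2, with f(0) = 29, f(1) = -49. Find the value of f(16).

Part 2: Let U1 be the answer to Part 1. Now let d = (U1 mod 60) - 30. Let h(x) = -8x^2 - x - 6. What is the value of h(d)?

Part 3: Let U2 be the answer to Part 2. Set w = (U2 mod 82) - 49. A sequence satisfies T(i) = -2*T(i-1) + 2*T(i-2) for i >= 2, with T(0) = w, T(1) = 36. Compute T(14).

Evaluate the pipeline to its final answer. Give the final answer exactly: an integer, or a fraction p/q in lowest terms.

Part 1: f(2) = -1*(-49) - 3*(29) = -38; iterating: f(2)=-38, f(3)=185, f(4)=-71, f(5)=-484, f(6)=697, f(7)=755, f(8)=-2846, f(9)=581, f(10)=7957, f(11)=-9700, f(12)=-14171, f(13)=43271, f(14)=-758, f(15)=-129055, f(16)=131329; answer 131329
Part 2: U1 = 131329; d = 19; -8*(19)^2 - 1*(19)^1 - 6 = (-2888) + (-19) + (-6) = -2913; answer -2913
Part 3: U2 = -2913; w = -10; T(2) = -2*(36) + 2*(-10) = -92; iterating: T(2)=-92, T(3)=256, T(4)=-696, T(5)=1904, T(6)=-5200, T(7)=14208, T(8)=-38816, T(9)=106048, T(10)=-289728, T(11)=791552, T(12)=-2162560, T(13)=5908224, T(14)=-16141568; answer -16141568

-16141568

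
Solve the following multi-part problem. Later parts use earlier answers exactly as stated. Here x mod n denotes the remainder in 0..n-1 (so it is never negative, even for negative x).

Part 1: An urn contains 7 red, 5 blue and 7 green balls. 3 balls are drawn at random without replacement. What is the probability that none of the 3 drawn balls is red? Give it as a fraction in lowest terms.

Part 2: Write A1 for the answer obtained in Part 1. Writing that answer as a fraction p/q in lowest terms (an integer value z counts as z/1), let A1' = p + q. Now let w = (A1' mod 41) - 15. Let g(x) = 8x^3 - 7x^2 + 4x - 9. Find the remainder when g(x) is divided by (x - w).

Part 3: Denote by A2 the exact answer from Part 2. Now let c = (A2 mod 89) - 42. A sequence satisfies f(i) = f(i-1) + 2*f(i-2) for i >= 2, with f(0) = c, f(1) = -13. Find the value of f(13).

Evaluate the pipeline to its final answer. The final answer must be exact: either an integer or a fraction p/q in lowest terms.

Part 1: total draws C(19,3) = 969; favorable C(12,3) = 220; P = 220/969; answer 220/969
Part 2: A1 = 220/969; threaded value p + q = 1189; w = -15; remainder = value at the root: 8*(-15)^3 - 7*(-15)^2 + 4*(-15)^1 - 9 = (-27000) + (-1575) + (-60) + (-9) = -28644; answer -28644
Part 3: A2 = -28644; c = -28; f(2) = 1*(-13) + 2*(-28) = -69; iterating: f(2)=-69, f(3)=-95, f(4)=-233, f(5)=-423, f(6)=-889, f(7)=-1735, f(8)=-3513, f(9)=-6983, f(10)=-14009, f(11)=-27975, f(12)=-55993, f(13)=-111943; answer -111943

-111943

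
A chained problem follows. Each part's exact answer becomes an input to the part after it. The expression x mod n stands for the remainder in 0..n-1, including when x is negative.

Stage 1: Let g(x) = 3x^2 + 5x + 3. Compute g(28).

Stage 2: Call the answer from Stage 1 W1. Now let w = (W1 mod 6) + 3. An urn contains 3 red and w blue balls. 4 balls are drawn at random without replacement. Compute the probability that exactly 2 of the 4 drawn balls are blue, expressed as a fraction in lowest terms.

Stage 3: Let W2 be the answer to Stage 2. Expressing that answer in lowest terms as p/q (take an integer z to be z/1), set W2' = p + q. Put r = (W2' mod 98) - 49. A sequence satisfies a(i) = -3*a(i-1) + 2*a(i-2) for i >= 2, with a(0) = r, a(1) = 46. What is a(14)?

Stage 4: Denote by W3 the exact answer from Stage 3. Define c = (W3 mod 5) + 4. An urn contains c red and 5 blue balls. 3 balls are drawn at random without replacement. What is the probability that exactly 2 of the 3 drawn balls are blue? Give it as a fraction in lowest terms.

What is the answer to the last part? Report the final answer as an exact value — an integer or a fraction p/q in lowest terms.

7/22

Stage 1: 3*(28)^2 + 5*(28)^1 + 3 = (2352) + (140) + (3) = 2495; answer 2495
Stage 2: W1 = 2495; w = 8; total draws C(11,4) = 330; favorable C(8,2)*C(3,2) = 84; P = 14/55; answer 14/55
Stage 3: W2 = 14/55; threaded value p + q = 69; r = 20; a(2) = -3*(46) + 2*(20) = -98; iterating: a(2)=-98, a(3)=386, a(4)=-1354, a(5)=4834, a(6)=-17210, a(7)=61298, a(8)=-218314, a(9)=777538, a(10)=-2769242, a(11)=9862802, a(12)=-35126890, a(13)=125106274, a(14)=-445572602; answer -445572602
Stage 4: W3 = -445572602; c = 7; total draws C(12,3) = 220; favorable C(5,2)*C(7,1) = 70; P = 7/22; answer 7/22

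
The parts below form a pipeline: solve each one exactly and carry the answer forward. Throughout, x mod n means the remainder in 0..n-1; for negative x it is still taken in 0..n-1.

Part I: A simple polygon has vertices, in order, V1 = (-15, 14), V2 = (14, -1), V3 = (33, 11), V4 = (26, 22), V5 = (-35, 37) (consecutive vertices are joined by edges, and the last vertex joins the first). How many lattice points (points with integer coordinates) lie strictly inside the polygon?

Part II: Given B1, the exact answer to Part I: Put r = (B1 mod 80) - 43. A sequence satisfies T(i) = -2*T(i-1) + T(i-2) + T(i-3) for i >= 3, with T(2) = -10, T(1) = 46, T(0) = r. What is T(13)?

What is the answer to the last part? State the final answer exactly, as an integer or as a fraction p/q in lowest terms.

16049

Part I: cross terms: (-15*-1 - 14*14)=-181, (14*11 - 33*-1)=187, (33*22 - 26*11)=440, (26*37 - -35*22)=1732, (-35*14 - -15*37)=65; twice the area = |2243| = 2243; area = 2243/2; boundary points = 1 + 1 + 1 + 1 + 1 = 5; strictly interior points = area - boundary/2 + 1 = 1120; answer 1120
Part II: B1 = 1120; r = -43; T(3) = -2*(-10) + 1*(46) + 1*(-43) = 23; iterating: T(3)=23, T(4)=-10, T(5)=33, T(6)=-53, T(7)=129, T(8)=-278, T(9)=632, T(10)=-1413, T(11)=3180, T(12)=-7141, T(13)=16049; answer 16049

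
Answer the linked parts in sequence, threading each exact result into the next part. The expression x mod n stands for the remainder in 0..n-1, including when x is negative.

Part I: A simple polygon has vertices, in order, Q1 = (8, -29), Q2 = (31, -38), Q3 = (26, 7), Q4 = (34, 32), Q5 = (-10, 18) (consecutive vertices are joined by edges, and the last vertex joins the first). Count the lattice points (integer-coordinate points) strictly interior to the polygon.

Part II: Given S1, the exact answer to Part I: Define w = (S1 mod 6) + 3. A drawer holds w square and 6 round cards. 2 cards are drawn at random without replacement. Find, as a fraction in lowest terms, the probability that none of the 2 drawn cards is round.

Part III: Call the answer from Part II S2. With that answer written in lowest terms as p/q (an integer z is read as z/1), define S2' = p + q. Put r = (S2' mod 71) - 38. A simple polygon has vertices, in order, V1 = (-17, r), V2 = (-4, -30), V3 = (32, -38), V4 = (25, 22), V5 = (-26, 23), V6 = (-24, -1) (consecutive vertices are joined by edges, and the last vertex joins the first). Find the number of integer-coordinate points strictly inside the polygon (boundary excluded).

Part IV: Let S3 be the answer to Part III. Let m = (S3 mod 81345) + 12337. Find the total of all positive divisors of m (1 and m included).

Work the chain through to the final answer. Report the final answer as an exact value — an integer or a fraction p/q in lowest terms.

22464

Part I: cross terms: (8*-38 - 31*-29)=595, (31*7 - 26*-38)=1205, (26*32 - 34*7)=594, (34*18 - -10*32)=932, (-10*-29 - 8*18)=146; twice the area = |3472| = 3472; area = 1736; boundary points = 1 + 5 + 1 + 2 + 1 = 10; strictly interior points = area - boundary/2 + 1 = 1732; answer 1732
Part II: S1 = 1732; w = 7; total draws C(13,2) = 78; favorable C(7,2) = 21; P = 7/26; answer 7/26
Part III: S2 = 7/26; threaded value p + q = 33; r = -5; cross terms: (-17*-30 - -4*-5)=490, (-4*-38 - 32*-30)=1112, (32*22 - 25*-38)=1654, (25*23 - -26*22)=1147, (-26*-1 - -24*23)=578, (-24*-5 - -17*-1)=103; twice the area = |5084| = 5084; area = 2542; boundary points = 1 + 4 + 1 + 1 + 2 + 1 = 10; strictly interior points = area - boundary/2 + 1 = 2538; answer 2538
Part IV: S3 = 2538; m = 14875; 14875 = 5^3 * 7 * 17; sigma = (1 + 5 + 25 + 125) * (1 + 7) * (1 + 17) = 156 * 8 * 18 = 22464; answer 22464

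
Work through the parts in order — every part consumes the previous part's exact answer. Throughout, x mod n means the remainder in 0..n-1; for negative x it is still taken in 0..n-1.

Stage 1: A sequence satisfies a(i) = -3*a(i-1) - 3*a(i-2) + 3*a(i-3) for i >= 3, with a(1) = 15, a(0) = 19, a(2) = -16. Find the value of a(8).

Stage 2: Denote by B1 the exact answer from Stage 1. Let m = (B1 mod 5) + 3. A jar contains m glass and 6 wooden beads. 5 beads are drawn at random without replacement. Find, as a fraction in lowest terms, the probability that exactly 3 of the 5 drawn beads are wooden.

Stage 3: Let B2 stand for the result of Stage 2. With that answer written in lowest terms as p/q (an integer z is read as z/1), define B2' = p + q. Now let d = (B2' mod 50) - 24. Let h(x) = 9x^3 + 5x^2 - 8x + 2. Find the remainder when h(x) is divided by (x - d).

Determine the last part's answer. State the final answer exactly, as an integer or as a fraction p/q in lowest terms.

3278

Stage 1: a(3) = -3*(-16) - 3*(15) + 3*(19) = 60; iterating: a(3)=60, a(4)=-87, a(5)=33, a(6)=342, a(7)=-1386, a(8)=3231; answer 3231
Stage 2: B1 = 3231; m = 4; total draws C(10,5) = 252; favorable C(6,3)*C(4,2) = 120; P = 10/21; answer 10/21
Stage 3: B2 = 10/21; threaded value p + q = 31; d = 7; remainder = value at the root: 9*(7)^3 + 5*(7)^2 - 8*(7)^1 + 2 = (3087) + (245) + (-56) + (2) = 3278; answer 3278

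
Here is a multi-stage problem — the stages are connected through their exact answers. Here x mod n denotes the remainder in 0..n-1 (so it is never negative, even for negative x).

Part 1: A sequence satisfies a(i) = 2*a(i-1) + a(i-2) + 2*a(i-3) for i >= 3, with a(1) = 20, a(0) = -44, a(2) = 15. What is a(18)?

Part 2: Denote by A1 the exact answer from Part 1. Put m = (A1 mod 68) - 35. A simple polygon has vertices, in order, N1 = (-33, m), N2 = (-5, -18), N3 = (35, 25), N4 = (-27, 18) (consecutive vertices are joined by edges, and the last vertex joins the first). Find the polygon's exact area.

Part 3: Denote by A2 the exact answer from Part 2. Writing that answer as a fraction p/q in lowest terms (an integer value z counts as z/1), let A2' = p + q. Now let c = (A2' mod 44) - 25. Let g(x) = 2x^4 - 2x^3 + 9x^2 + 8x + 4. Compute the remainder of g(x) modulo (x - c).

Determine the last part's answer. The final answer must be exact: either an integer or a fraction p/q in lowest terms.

411289

Part 1: a(3) = 2*(15) + 1*(20) + 2*(-44) = -38; iterating: a(3)=-38, a(4)=-21, a(5)=-50, a(6)=-197, a(7)=-486, a(8)=-1269, a(9)=-3418, a(10)=-9077, a(11)=-24110, a(12)=-64133, a(13)=-170530, a(14)=-453413, a(15)=-1205622, a(16)=-3205717, a(17)=-8523882, a(18)=-22664725; answer -22664725
Part 2: A1 = -22664725; m = -20; cross terms: (-33*-18 - -5*-20)=494, (-5*25 - 35*-18)=505, (35*18 - -27*25)=1305, (-27*-20 - -33*18)=1134; twice the area = |3438| = 3438; area = 1719; answer 1719
Part 3: A2 = 1719; threaded value p + q = 1720; c = -21; remainder = value at the root: 2*(-21)^4 - 2*(-21)^3 + 9*(-21)^2 + 8*(-21)^1 + 4 = (388962) + (18522) + (3969) + (-168) + (4) = 411289; answer 411289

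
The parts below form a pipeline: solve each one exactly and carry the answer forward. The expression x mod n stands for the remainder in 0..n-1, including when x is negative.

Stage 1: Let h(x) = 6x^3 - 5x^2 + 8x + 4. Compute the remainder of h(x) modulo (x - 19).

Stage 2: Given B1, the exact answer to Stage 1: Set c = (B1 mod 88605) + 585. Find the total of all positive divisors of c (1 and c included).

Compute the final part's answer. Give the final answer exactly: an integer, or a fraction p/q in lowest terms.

76320

Stage 1: remainder = value at the root: 6*(19)^3 - 5*(19)^2 + 8*(19)^1 + 4 = (41154) + (-1805) + (152) + (4) = 39505; answer 39505
Stage 2: B1 = 39505; c = 40090; 40090 = 2 * 5 * 19 * 211; sigma = (1 + 2) * (1 + 5) * (1 + 19) * (1 + 211) = 3 * 6 * 20 * 212 = 76320; answer 76320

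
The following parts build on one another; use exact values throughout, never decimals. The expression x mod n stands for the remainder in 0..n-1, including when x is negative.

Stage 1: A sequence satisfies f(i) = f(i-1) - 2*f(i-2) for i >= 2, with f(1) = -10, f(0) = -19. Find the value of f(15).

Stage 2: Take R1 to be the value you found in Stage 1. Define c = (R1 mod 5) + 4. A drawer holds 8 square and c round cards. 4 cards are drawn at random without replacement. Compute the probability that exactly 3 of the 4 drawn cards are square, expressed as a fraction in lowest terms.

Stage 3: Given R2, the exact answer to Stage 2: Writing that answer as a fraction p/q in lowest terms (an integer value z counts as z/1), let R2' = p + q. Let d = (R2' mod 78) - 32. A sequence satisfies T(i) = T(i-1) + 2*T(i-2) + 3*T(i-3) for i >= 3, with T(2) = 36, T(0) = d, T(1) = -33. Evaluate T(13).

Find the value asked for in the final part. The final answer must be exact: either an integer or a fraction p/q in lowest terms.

Stage 1: f(2) = 1*(-10) - 2*(-19) = 28; iterating: f(2)=28, f(3)=48, f(4)=-8, f(5)=-104, f(6)=-88, f(7)=120, f(8)=296, f(9)=56, f(10)=-536, f(11)=-648, f(12)=424, f(13)=1720, f(14)=872, f(15)=-2568; answer -2568
Stage 2: R1 = -2568; c = 6; total draws C(14,4) = 1001; favorable C(8,3)*C(6,1) = 336; P = 48/143; answer 48/143
Stage 3: R2 = 48/143; threaded value p + q = 191; d = 3; T(3) = 1*(36) + 2*(-33) + 3*(3) = -21; iterating: T(3)=-21, T(4)=-48, T(5)=18, T(6)=-141, T(7)=-249, T(8)=-477, T(9)=-1398, T(10)=-3099, T(11)=-7326, T(12)=-17718, T(13)=-41667; answer -41667

-41667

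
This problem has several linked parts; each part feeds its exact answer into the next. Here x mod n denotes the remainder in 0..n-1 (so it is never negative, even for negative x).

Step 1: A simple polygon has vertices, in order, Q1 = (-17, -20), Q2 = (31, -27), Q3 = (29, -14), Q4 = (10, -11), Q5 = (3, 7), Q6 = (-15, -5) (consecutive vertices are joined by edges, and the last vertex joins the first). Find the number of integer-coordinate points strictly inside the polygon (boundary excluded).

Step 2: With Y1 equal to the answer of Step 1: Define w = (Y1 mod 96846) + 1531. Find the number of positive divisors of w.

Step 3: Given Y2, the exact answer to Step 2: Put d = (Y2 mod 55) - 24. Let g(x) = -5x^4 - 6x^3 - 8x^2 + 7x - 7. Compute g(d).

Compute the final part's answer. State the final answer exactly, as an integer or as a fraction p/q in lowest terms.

-305271

Step 1: cross terms: (-17*-27 - 31*-20)=1079, (31*-14 - 29*-27)=349, (29*-11 - 10*-14)=-179, (10*7 - 3*-11)=103, (3*-5 - -15*7)=90, (-15*-20 - -17*-5)=215; twice the area = |1657| = 1657; area = 1657/2; boundary points = 1 + 1 + 1 + 1 + 6 + 1 = 11; strictly interior points = area - boundary/2 + 1 = 824; answer 824
Step 2: Y1 = 824; w = 2355; 2355 = 3 * 5 * 157; number of divisors = (1+1) * (1+1) * (1+1) = 8; answer 8
Step 3: Y2 = 8; d = -16; -5*(-16)^4 - 6*(-16)^3 - 8*(-16)^2 + 7*(-16)^1 - 7 = (-327680) + (24576) + (-2048) + (-112) + (-7) = -305271; answer -305271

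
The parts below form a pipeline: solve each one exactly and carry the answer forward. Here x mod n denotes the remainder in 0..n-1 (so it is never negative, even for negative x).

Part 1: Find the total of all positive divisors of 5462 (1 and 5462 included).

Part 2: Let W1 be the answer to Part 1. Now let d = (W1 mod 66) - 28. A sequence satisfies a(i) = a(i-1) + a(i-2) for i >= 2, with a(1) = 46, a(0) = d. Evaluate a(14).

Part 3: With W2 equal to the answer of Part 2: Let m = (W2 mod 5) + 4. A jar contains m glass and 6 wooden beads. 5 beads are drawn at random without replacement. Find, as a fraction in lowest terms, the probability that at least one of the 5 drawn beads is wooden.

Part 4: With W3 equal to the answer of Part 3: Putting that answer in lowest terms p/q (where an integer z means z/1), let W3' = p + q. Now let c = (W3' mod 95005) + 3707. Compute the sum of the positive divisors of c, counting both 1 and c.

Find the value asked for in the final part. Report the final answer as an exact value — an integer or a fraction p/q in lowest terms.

Part 1: 5462 = 2 * 2731; sigma = (1 + 2) * (1 + 2731) = 3 * 2732 = 8196; answer 8196
Part 2: W1 = 8196; d = -16; a(2) = 1*(46) + 1*(-16) = 30; iterating: a(2)=30, a(3)=76, a(4)=106, a(5)=182, a(6)=288, a(7)=470, a(8)=758, a(9)=1228, a(10)=1986, a(11)=3214, a(12)=5200, a(13)=8414, a(14)=13614; answer 13614
Part 3: W2 = 13614; m = 8; total draws C(14,5) = 2002; complement C(8,5) = 56; favorable 2002 - 56 = 1946; P = 139/143; answer 139/143
Part 4: W3 = 139/143; threaded value p + q = 282; c = 3989; 3989 is prime, so its only divisors are 1 and 3989; sigma = 1 + 3989 = 3990; answer 3990

3990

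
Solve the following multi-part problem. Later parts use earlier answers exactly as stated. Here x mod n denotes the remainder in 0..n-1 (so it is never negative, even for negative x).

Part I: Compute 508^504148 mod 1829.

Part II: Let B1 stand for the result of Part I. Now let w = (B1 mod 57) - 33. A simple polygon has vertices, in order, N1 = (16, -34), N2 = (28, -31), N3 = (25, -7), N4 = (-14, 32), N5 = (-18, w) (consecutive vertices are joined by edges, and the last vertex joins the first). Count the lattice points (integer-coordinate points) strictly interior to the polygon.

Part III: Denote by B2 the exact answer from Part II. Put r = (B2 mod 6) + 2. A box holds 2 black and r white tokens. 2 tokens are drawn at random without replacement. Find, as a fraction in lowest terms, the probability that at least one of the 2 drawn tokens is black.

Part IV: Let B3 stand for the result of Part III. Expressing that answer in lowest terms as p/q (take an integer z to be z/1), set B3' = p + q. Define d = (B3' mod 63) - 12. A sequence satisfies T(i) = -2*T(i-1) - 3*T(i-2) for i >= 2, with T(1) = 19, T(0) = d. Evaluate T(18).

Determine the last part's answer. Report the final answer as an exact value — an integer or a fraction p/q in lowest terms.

508270

Part I: squarings mod 1829: 508^1=508, 508^2=175, 508^4=1361, 508^8=1373, 508^16=1259, 508^32=1167, 508^64=1113, 508^128=536, 508^256=143, 508^512=330, 508^1024=989, 508^2048=1435, 508^4096=1600, 508^8192=1229, 508^16384=1516, 508^32768=1032, 508^65536=546, 508^131072=1818, 508^262144=121; 508^504148 = 508^4 * 508^16 * 508^64 * 508^256 * 508^4096 * 508^8192 * 508^32768 * 508^65536 * 508^131072 * 508^262144 = 1657 (mod 1829); answer 1657
Part II: B1 = 1657; w = -29; cross terms: (16*-31 - 28*-34)=456, (28*-7 - 25*-31)=579, (25*32 - -14*-7)=702, (-14*-29 - -18*32)=982, (-18*-34 - 16*-29)=1076; twice the area = |3795| = 3795; area = 3795/2; boundary points = 3 + 3 + 39 + 1 + 1 = 47; strictly interior points = area - boundary/2 + 1 = 1875; answer 1875
Part III: B2 = 1875; r = 5; total draws C(7,2) = 21; complement C(5,2) = 10; favorable 21 - 10 = 11; P = 11/21; answer 11/21
Part IV: B3 = 11/21; threaded value p + q = 32; d = 20; T(2) = -2*(19) - 3*(20) = -98; iterating: T(2)=-98, T(3)=139, T(4)=16, T(5)=-449, T(6)=850, T(7)=-353, T(8)=-1844, T(9)=4747, T(10)=-3962, T(11)=-6317, T(12)=24520, T(13)=-30089, T(14)=-13382, T(15)=117031, T(16)=-193916, T(17)=36739, T(18)=508270; answer 508270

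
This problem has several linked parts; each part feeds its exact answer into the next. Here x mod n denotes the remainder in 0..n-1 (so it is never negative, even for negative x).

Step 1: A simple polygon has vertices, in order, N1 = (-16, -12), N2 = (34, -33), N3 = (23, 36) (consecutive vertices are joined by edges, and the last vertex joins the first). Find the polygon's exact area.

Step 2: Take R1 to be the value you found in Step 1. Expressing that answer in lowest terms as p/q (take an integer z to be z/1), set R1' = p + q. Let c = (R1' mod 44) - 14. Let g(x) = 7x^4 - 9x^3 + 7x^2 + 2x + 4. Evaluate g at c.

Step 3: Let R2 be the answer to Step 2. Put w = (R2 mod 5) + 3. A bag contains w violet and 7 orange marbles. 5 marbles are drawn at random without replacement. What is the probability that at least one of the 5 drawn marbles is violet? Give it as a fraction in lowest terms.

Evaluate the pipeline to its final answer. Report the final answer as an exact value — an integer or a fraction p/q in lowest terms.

283/286

Step 1: cross terms: (-16*-33 - 34*-12)=936, (34*36 - 23*-33)=1983, (23*-12 - -16*36)=300; twice the area = |3219| = 3219; area = 3219/2; answer 3219/2
Step 2: R1 = 3219/2; threaded value p + q = 3221; c = -5; 7*(-5)^4 - 9*(-5)^3 + 7*(-5)^2 + 2*(-5)^1 + 4 = (4375) + (1125) + (175) + (-10) + (4) = 5669; answer 5669
Step 3: R2 = 5669; w = 7; total draws C(14,5) = 2002; complement C(7,5) = 21; favorable 2002 - 21 = 1981; P = 283/286; answer 283/286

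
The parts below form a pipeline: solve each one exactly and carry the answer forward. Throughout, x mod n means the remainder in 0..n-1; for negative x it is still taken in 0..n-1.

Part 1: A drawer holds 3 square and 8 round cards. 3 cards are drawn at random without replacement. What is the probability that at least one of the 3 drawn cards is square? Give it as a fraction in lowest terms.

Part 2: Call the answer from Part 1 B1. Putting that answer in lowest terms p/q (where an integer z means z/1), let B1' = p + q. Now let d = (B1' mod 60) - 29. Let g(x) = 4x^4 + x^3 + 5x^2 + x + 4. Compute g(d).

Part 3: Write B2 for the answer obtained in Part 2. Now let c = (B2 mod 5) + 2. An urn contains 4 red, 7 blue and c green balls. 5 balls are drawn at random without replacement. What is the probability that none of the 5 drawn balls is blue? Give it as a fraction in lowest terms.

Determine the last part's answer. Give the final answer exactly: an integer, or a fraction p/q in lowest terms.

9/221

Part 1: total draws C(11,3) = 165; complement C(8,3) = 56; favorable 165 - 56 = 109; P = 109/165; answer 109/165
Part 2: B1 = 109/165; threaded value p + q = 274; d = 5; 4*(5)^4 + 1*(5)^3 + 5*(5)^2 + 1*(5)^1 + 4 = (2500) + (125) + (125) + (5) + (4) = 2759; answer 2759
Part 3: B2 = 2759; c = 6; total draws C(17,5) = 6188; favorable C(10,5) = 252; P = 9/221; answer 9/221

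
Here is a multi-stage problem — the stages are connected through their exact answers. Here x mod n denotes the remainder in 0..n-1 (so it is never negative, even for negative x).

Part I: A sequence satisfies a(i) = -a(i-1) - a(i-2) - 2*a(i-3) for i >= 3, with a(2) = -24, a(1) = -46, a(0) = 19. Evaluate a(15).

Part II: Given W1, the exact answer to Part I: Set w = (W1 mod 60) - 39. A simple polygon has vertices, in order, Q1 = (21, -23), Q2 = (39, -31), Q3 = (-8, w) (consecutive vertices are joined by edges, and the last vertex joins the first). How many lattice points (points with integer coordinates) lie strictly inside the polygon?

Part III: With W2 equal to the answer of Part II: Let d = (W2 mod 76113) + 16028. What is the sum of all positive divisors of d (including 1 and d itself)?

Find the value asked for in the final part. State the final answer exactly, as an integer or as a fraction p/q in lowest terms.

Part I: a(3) = -1*(-24) - 1*(-46) - 2*(19) = 32; iterating: a(3)=32, a(4)=84, a(5)=-68, a(6)=-80, a(7)=-20, a(8)=236, a(9)=-56, a(10)=-140, a(11)=-276, a(12)=528, a(13)=28, a(14)=-4, a(15)=-1080; answer -1080
Part II: W1 = -1080; w = -39; cross terms: (21*-31 - 39*-23)=246, (39*-39 - -8*-31)=-1769, (-8*-23 - 21*-39)=1003; twice the area = |-520| = 520; area = 260; boundary points = 2 + 1 + 1 = 4; strictly interior points = area - boundary/2 + 1 = 259; answer 259
Part III: W2 = 259; d = 16287; 16287 = 3 * 61 * 89; sigma = (1 + 3) * (1 + 61) * (1 + 89) = 4 * 62 * 90 = 22320; answer 22320

22320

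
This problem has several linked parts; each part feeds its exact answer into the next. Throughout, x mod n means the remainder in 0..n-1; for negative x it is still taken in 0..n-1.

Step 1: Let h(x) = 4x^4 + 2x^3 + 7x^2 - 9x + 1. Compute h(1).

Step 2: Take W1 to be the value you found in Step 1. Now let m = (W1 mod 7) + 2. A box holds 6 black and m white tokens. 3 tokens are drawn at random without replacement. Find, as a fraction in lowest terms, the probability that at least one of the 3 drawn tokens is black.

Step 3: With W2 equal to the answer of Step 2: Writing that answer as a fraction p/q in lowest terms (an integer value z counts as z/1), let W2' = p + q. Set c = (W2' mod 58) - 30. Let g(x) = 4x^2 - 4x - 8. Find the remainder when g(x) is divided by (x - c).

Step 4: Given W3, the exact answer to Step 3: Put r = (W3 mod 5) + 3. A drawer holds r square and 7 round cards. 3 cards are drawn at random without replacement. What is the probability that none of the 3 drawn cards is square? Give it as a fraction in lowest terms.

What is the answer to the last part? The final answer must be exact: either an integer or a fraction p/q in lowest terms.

7/44

Step 1: 4*(1)^4 + 2*(1)^3 + 7*(1)^2 - 9*(1)^1 + 1 = (4) + (2) + (7) + (-9) + (1) = 5; answer 5
Step 2: W1 = 5; m = 7; total draws C(13,3) = 286; complement C(7,3) = 35; favorable 286 - 35 = 251; P = 251/286; answer 251/286
Step 3: W2 = 251/286; threaded value p + q = 537; c = -15; remainder = value at the root: 4*(-15)^2 - 4*(-15)^1 - 8 = (900) + (60) + (-8) = 952; answer 952
Step 4: W3 = 952; r = 5; total draws C(12,3) = 220; favorable C(7,3) = 35; P = 7/44; answer 7/44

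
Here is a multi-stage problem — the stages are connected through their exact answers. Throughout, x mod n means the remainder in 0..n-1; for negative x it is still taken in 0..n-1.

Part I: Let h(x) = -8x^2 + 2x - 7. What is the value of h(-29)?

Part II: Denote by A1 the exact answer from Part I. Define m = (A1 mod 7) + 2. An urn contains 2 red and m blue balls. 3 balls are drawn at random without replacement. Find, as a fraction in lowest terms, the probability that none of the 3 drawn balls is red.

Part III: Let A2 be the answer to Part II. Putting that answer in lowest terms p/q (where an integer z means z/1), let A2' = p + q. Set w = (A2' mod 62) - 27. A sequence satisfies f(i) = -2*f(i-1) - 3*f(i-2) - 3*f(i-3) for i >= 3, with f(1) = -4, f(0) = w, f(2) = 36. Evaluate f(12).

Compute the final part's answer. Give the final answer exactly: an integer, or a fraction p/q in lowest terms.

Part I: -8*(-29)^2 + 2*(-29)^1 - 7 = (-6728) + (-58) + (-7) = -6793; answer -6793
Part II: A1 = -6793; m = 6; total draws C(8,3) = 56; favorable C(6,3) = 20; P = 5/14; answer 5/14
Part III: A2 = 5/14; threaded value p + q = 19; w = -8; f(3) = -2*(36) - 3*(-4) - 3*(-8) = -36; iterating: f(3)=-36, f(4)=-24, f(5)=48, f(6)=84, f(7)=-240, f(8)=84, f(9)=300, f(10)=-132, f(11)=-888, f(12)=1272; answer 1272

1272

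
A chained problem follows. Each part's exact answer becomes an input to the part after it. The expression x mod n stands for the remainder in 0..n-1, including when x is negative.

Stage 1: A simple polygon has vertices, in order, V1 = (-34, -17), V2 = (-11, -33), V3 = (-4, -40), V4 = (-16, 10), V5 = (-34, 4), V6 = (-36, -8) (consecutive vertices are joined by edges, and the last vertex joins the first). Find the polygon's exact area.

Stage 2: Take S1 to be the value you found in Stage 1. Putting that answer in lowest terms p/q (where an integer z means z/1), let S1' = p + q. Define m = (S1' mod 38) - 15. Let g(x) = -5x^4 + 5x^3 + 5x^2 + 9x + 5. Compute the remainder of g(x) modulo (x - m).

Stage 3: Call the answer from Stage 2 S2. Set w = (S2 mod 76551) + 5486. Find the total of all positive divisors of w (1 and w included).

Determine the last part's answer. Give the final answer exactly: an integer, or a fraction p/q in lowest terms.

Stage 1: cross terms: (-34*-33 - -11*-17)=935, (-11*-40 - -4*-33)=308, (-4*10 - -16*-40)=-680, (-16*4 - -34*10)=276, (-34*-8 - -36*4)=416, (-36*-17 - -34*-8)=340; twice the area = |1595| = 1595; area = 1595/2; answer 1595/2
Stage 2: S1 = 1595/2; threaded value p + q = 1597; m = -14; remainder = value at the root: -5*(-14)^4 + 5*(-14)^3 + 5*(-14)^2 + 9*(-14)^1 + 5 = (-192080) + (-13720) + (980) + (-126) + (5) = -204941; answer -204941
Stage 3: S2 = -204941; w = 30198; 30198 = 2 * 3 * 7 * 719; sigma = (1 + 2) * (1 + 3) * (1 + 7) * (1 + 719) = 3 * 4 * 8 * 720 = 69120; answer 69120

69120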